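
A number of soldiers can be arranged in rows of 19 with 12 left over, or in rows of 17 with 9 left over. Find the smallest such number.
M = 19 × 17 = 323. M₁ = 17, y₁ ≡ 9 (mod 19). M₂ = 19, y₂ ≡ 9 (mod 17). n = 12×17×9 + 9×19×9 ≡ 145 (mod 323). The smallest positive such number is 145.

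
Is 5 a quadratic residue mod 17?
By Euler's criterion: 5^{8} ≡ 16 (mod 17). Since this equals -1 (≡ 16), 5 is not a QR.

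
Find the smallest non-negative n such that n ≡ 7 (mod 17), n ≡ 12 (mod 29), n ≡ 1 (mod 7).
1520

Using the Chinese Remainder Theorem:
M = product of moduli = 3451
For equation 1: M_1 = 203, 203 ≡ 16 (mod 17), inverse of 203 mod 17 is 16 (check: 16 × 16 = 256 ≡ 1 (mod 17))
For equation 2: M_2 = 119, 119 ≡ 3 (mod 29), inverse of 119 mod 29 is 10 (check: 3 × 10 = 30 ≡ 1 (mod 29))
For equation 3: M_3 = 493, 493 ≡ 3 (mod 7), inverse of 493 mod 7 is 5 (check: 3 × 5 = 15 ≡ 1 (mod 7))
Combine: n ≡ Σ r_i×M_i×(M_i⁻¹ mod m_i) = 7×203×16 + 12×119×10 + 1×493×5 = 22736 + 14280 + 2465 = 39481
39481 mod 3451 = 1520
n ≡ 1520 (mod 3451)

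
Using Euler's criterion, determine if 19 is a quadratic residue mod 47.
By Euler's criterion: 19^{23} ≡ 46 (mod 47). Since this equals -1 (≡ 46), 19 is not a QR.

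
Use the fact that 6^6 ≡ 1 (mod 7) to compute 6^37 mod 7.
By Fermat: 6^{6} ≡ 1 (mod 7). 37 = 6×6 + 1. So 6^{37} ≡ 6^{1} ≡ 6 (mod 7)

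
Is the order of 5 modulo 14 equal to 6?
Yes, ord_14(5) = 6.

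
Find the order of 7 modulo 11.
Powers of 7 mod 11: 7^1≡7, 7^2≡5, 7^3≡2, 7^4≡3, 7^5≡10, 7^6≡4, 7^7≡6, 7^8≡9, 7^9≡8, 7^10≡1. Order = 10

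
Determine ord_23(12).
Powers of 12 mod 23: 12^1≡12, 12^2≡6, 12^3≡3, 12^4≡13, 12^5≡18, 12^6≡9, 12^7≡16, 12^8≡8, 12^9≡4, 12^10≡2, 12^11≡1. Order = 11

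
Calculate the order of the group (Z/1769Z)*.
1680

Prime factorization: 1769 = 29 × 61
Using the formula φ(n) = n × Π(1 - 1/p) for each prime factor p:
φ(1769) = 1769 × (1 - 1/29) × (1 - 1/61)
φ(1769) = 1680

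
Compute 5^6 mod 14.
6 = 4 + 2 (binary 110). Repeated squaring mod 14: 5^1 ≡ 5; 5^2 ≡ 5² = 25 ≡ 11; 5^4 ≡ 11² = 121 ≡ 9. Multiply: 5^6 = 5^4 × 5^2 ≡ 9 × 11 (mod 14): 9 × 11 = 99 ≡ 1. So 5^6 ≡ 1 (mod 14).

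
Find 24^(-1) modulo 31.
22

Using Extended Euclidean Algorithm:
gcd(24, 31) = 1
Bezout coefficients: 24 × -9 + 31 × 7 = 1
So 24 × -9 ≡ 1 (mod 31)
The inverse is -9 mod 31 = 22
Verification: 24 × 22 = 528 = 17 × 31 + 1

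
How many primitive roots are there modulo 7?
Number of primitive roots mod 7 = φ(6) = 2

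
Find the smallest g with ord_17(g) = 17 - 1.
p - 1 = 16 has prime divisors 2. h is a primitive root mod 17 iff h^(16/q) ≢ 1 (mod 17) for each such q.
h = 2: 2^8 ≡ 1 (mod 17); 2^8 ≡ 1, so not a primitive root.
h = 3: 3^8 ≡ 16 (mod 17); none is 1, so 3 has order 16 and is a primitive root.
The smallest primitive root mod 17 is g = 3.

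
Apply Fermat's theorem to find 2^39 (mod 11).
By Fermat: 2^{10} ≡ 1 (mod 11). 39 = 3×10 + 9. So 2^{39} ≡ 2^{9} ≡ 6 (mod 11)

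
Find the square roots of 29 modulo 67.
The square roots of 29 mod 67 are 37 and 30. Verify: 37² = 1369 ≡ 29 (mod 67)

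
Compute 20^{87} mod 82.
8

Using successive squaring:
Binary expansion of 87: 1010111
Powers of 20 mod 82 (each is the square of the previous):
  20^1 ≡ 20 (mod 82)
  20^2 ≡ 20² = 400 ≡ 72 (mod 82)
  20^4 ≡ 72² = 5184 ≡ 18 (mod 82)
  20^8 ≡ 18² = 324 ≡ 78 (mod 82)
  20^16 ≡ 78² = 6084 ≡ 16 (mod 82)
  20^32 ≡ 16² = 256 ≡ 10 (mod 82)
  20^64 ≡ 10² = 100 ≡ 18 (mod 82)
87 = 64 + 16 + 4 + 2 + 1, so 20^87 = 20^64 × 20^16 × 20^4 × 20^2 × 20^1 ≡ 18 × 16 × 18 × 72 × 20 (mod 82)
Multiplying step by step:
  18 × 16 = 288 ≡ 42 (mod 82)
  42 × 18 = 756 ≡ 18 (mod 82)
  18 × 72 = 1296 ≡ 66 (mod 82)
  66 × 20 = 1320 ≡ 8 (mod 82)
Result: 20^87 ≡ 8 (mod 82)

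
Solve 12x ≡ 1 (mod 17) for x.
12^(-1) ≡ 10 (mod 17). Verification: 12 × 10 = 120 ≡ 1 (mod 17)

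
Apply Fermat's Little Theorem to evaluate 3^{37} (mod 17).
5

By Fermat's Little Theorem, a^(p-1) ≡ 1 (mod p) for prime p and gcd(a, p) = 1
Here p = 17, so 3^16 ≡ 1 (mod 17)
We can reduce the exponent: 37 mod 16 = 5
So 3^37 ≡ 3^5 (mod 17)
Computing: 3^5 mod 17 = 5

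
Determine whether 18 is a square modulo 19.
By Euler's criterion: 18^{9} ≡ 18 (mod 19). Since this equals -1 (≡ 18), 18 is not a QR.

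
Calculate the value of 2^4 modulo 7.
4 = 4 (binary 100). Repeated squaring mod 7: 2^1 ≡ 2; 2^2 ≡ 2² = 4 ≡ 4; 2^4 ≡ 4² = 16 ≡ 2. So 2^4 ≡ 2 (mod 7).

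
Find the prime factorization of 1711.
29 × 59

Divide by primes starting from smallest:
1711 ÷ 29 = 59
59 ÷ 59 = 1

1711 = 29 × 59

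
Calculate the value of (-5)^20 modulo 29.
Using repeated squaring. (-5) ≡ 24 (mod 29). 20 = 16 + 4 (binary 10100). Repeated squaring mod 29: 24^1 ≡ 24; 24^2 ≡ 24² = 576 ≡ 25; 24^4 ≡ 25² = 625 ≡ 16; 24^8 ≡ 16² = 256 ≡ 24; 24^16 ≡ 24² = 576 ≡ 25. Multiply: (-5)^20 ≡ 24^16 × 24^4 ≡ 25 × 16 (mod 29): 25 × 16 = 400 ≡ 23. So (-5)^20 ≡ 23 (mod 29).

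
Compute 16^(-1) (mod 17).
16^(-1) ≡ 16 (mod 17). Verification: 16 × 16 = 256 ≡ 1 (mod 17)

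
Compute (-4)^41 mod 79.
Using repeated squaring. (-4) ≡ 75 (mod 79). 41 = 32 + 8 + 1 (binary 101001). Repeated squaring mod 79: 75^1 ≡ 75; 75^2 ≡ 75² = 5625 ≡ 16; 75^4 ≡ 16² = 256 ≡ 19; 75^8 ≡ 19² = 361 ≡ 45; 75^16 ≡ 45² = 2025 ≡ 50; 75^32 ≡ 50² = 2500 ≡ 51. Multiply: (-4)^41 ≡ 75^32 × 75^8 × 75^1 ≡ 51 × 45 × 75 (mod 79): 51 × 45 = 2295 ≡ 4; 4 × 75 = 300 ≡ 63. So (-4)^41 ≡ 63 (mod 79).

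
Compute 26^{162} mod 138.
52

Using successive squaring:
Binary expansion of 162: 10100010
Powers of 26 mod 138 (each is the square of the previous):
  26^1 ≡ 26 (mod 138)
  26^2 ≡ 26² = 676 ≡ 124 (mod 138)
  26^4 ≡ 124² = 15376 ≡ 58 (mod 138)
  26^8 ≡ 58² = 3364 ≡ 52 (mod 138)
  26^16 ≡ 52² = 2704 ≡ 82 (mod 138)
  26^32 ≡ 82² = 6724 ≡ 100 (mod 138)
  26^64 ≡ 100² = 10000 ≡ 64 (mod 138)
  26^128 ≡ 64² = 4096 ≡ 94 (mod 138)
162 = 128 + 32 + 2, so 26^162 = 26^128 × 26^32 × 26^2 ≡ 94 × 100 × 124 (mod 138)
Multiplying step by step:
  94 × 100 = 9400 ≡ 16 (mod 138)
  16 × 124 = 1984 ≡ 52 (mod 138)
Result: 26^162 ≡ 52 (mod 138)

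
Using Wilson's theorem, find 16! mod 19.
(18)! = (16)! × (17) × (18) ≡ -1 (mod 19). So (16)! ≡ -1 × [(18)(17)]^(-1) ≡ 9 (mod 19)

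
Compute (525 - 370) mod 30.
5

(525 - 370) = 155
155 mod 30 = 5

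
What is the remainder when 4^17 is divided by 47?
Using repeated squaring. 17 = 16 + 1 (binary 10001). Repeated squaring mod 47: 4^1 ≡ 4; 4^2 ≡ 4² = 16 ≡ 16; 4^4 ≡ 16² = 256 ≡ 21; 4^8 ≡ 21² = 441 ≡ 18; 4^16 ≡ 18² = 324 ≡ 42. Multiply: 4^17 = 4^16 × 4^1 ≡ 42 × 4 (mod 47): 42 × 4 = 168 ≡ 27. So 4^17 ≡ 27 (mod 47).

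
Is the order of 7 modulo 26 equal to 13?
No, the actual order is 12, not 13.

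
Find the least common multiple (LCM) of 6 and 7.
42

First find GCD(6, 7) using the Euclidean algorithm:
6 = 0 × 7 + 6
7 = 1 × 6 + 1
6 = 6 × 1 + 0
GCD(6, 7) = 1

LCM formula: LCM(a, b) = (a × b) / GCD(a, b)
LCM(6, 7) = (6 × 7) / 1
LCM(6, 7) = 42 / 1
LCM(6, 7) = 42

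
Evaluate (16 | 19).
(16/19) = 16^{9} mod 19 = 1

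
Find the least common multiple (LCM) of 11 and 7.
77

First find GCD(11, 7) using the Euclidean algorithm:
11 = 1 × 7 + 4
7 = 1 × 4 + 3
4 = 1 × 3 + 1
3 = 3 × 1 + 0
GCD(11, 7) = 1

LCM formula: LCM(a, b) = (a × b) / GCD(a, b)
LCM(11, 7) = (11 × 7) / 1
LCM(11, 7) = 77 / 1
LCM(11, 7) = 77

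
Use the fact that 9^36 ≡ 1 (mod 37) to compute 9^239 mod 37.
By Fermat: 9^{36} ≡ 1 (mod 37). 239 ≡ 23 (mod 36). So 9^{239} ≡ 9^{23} ≡ 34 (mod 37)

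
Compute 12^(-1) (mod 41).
24

Using Extended Euclidean Algorithm:
gcd(12, 41) = 1
Bezout coefficients: 12 × -17 + 41 × 5 = 1
So 12 × -17 ≡ 1 (mod 41)
The inverse is -17 mod 41 = 24
Verification: 12 × 24 = 288 = 7 × 41 + 1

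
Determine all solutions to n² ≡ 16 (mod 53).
The square roots of 16 mod 53 are 49 and 4. Verify: 49² = 2401 ≡ 16 (mod 53)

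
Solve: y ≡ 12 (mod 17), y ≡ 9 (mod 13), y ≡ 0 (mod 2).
M = 17 × 13 × 2 = 442. M₁ = 26, y₁ ≡ 2 (mod 17). M₂ = 34, y₂ ≡ 5 (mod 13). M₃ = 221, y₃ ≡ 1 (mod 2). y = 12×26×2 + 9×34×5 + 0×221×1 ≡ 386 (mod 442)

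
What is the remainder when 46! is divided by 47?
By Wilson's theorem, (46)! ≡ -1 ≡ 46 (mod 47)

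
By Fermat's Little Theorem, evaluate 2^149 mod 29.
By Fermat: 2^{28} ≡ 1 (mod 29). 149 = 5×28 + 9. So 2^{149} ≡ 2^{9} ≡ 19 (mod 29)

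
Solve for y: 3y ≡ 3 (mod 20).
1

Since gcd(3, 20) = 1 divides 3, a solution exists.
Multiply both sides by the inverse of 3 mod 20:
  3^(-1) mod 20 = 7
  x ≡ 7 × 3 ≡ 21 ≡ 1 (mod 20)
Verification: 3 × 1 = 3 = 0 × 20 + 3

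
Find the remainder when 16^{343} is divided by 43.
By Fermat: 16^{42} ≡ 1 (mod 43). 343 = 8×42 + 7. So 16^{343} ≡ 16^{7} ≡ 1 (mod 43)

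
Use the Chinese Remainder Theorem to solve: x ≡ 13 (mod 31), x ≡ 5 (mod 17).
447

Using the Chinese Remainder Theorem:
M = product of moduli = 527
For equation 1: M_1 = 17, 17 ≡ 17 (mod 31), inverse of 17 mod 31 is 11 (check: 17 × 11 = 187 ≡ 1 (mod 31))
For equation 2: M_2 = 31, 31 ≡ 14 (mod 17), inverse of 31 mod 17 is 11 (check: 14 × 11 = 154 ≡ 1 (mod 17))
Combine: x ≡ Σ r_i×M_i×(M_i⁻¹ mod m_i) = 13×17×11 + 5×31×11 = 2431 + 1705 = 4136
4136 mod 527 = 447
x ≡ 447 (mod 527)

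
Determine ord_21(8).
Powers of 8 mod 21: 8^1≡8, 8^2≡1. Order = 2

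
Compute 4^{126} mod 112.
64

Using successive squaring:
Binary expansion of 126: 1111110
Powers of 4 mod 112 (each is the square of the previous):
  4^1 ≡ 4 (mod 112)
  4^2 ≡ 4² = 16 ≡ 16 (mod 112)
  4^4 ≡ 16² = 256 ≡ 32 (mod 112)
  4^8 ≡ 32² = 1024 ≡ 16 (mod 112)
  4^16 ≡ 16² = 256 ≡ 32 (mod 112)
  4^32 ≡ 32² = 1024 ≡ 16 (mod 112)
  4^64 ≡ 16² = 256 ≡ 32 (mod 112)
126 = 64 + 32 + 16 + 8 + 4 + 2, so 4^126 = 4^64 × 4^32 × 4^16 × 4^8 × 4^4 × 4^2 ≡ 32 × 16 × 32 × 16 × 32 × 16 (mod 112)
Multiplying step by step:
  32 × 16 = 512 ≡ 64 (mod 112)
  64 × 32 = 2048 ≡ 32 (mod 112)
  32 × 16 = 512 ≡ 64 (mod 112)
  64 × 32 = 2048 ≡ 32 (mod 112)
  32 × 16 = 512 ≡ 64 (mod 112)
Result: 4^126 ≡ 64 (mod 112)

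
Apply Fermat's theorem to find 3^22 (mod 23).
By Fermat's Little Theorem, 3^{22} ≡ 1 (mod 23) since 23 is prime and gcd(3, 23) = 1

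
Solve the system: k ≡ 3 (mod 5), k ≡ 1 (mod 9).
M = 5 × 9 = 45. M₁ = 9, y₁ ≡ 4 (mod 5). M₂ = 5, y₂ ≡ 2 (mod 9). k = 3×9×4 + 1×5×2 ≡ 28 (mod 45)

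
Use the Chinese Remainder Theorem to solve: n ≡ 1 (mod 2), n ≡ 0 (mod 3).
M = 2 × 3 = 6. M₁ = 3, y₁ ≡ 1 (mod 2). M₂ = 2, y₂ ≡ 2 (mod 3). n = 1×3×1 + 0×2×2 ≡ 3 (mod 6)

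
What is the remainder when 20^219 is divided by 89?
Using Fermat: 20^{88} ≡ 1 (mod 89). 219 ≡ 43 (mod 88). So 20^{219} ≡ 20^{43} ≡ 49 (mod 89)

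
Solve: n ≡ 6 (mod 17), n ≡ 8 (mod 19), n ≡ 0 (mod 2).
M = 17 × 19 × 2 = 646. M₁ = 38, y₁ ≡ 13 (mod 17). M₂ = 34, y₂ ≡ 14 (mod 19). M₃ = 323, y₃ ≡ 1 (mod 2). n = 6×38×13 + 8×34×14 + 0×323×1 ≡ 312 (mod 646)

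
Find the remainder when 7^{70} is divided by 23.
By Fermat: 7^{22} ≡ 1 (mod 23). 70 = 3×22 + 4. So 7^{70} ≡ 7^{4} ≡ 9 (mod 23)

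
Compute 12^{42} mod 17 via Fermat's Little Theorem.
9

By Fermat's Little Theorem, a^(p-1) ≡ 1 (mod p) for prime p and gcd(a, p) = 1
Here p = 17, so 12^16 ≡ 1 (mod 17)
We can reduce the exponent: 42 mod 16 = 10
So 12^42 ≡ 12^10 (mod 17)
Computing: 12^10 mod 17 = 9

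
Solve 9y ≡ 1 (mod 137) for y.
9^(-1) ≡ 61 (mod 137). Verification: 9 × 61 = 549 ≡ 1 (mod 137)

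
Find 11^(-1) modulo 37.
27

Using Extended Euclidean Algorithm:
gcd(11, 37) = 1
Bezout coefficients: 11 × -10 + 37 × 3 = 1
So 11 × -10 ≡ 1 (mod 37)
The inverse is -10 mod 37 = 27
Verification: 11 × 27 = 297 = 8 × 37 + 1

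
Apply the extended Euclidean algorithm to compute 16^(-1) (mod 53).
Extended GCD: 16(10) + 53(-3) = 1. So 16^(-1) ≡ 10 ≡ 10 (mod 53). Verify: 16 × 10 = 160 ≡ 1 (mod 53)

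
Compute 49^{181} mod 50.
49

Using successive squaring:
Binary expansion of 181: 10110101
Powers of 49 mod 50 (each is the square of the previous):
  49^1 ≡ 49 (mod 50)
  49^2 ≡ 49² = 2401 ≡ 1 (mod 50)
  49^4 ≡ 1² = 1 ≡ 1 (mod 50)
  49^8 ≡ 1² = 1 ≡ 1 (mod 50)
  49^16 ≡ 1² = 1 ≡ 1 (mod 50)
  49^32 ≡ 1² = 1 ≡ 1 (mod 50)
  49^64 ≡ 1² = 1 ≡ 1 (mod 50)
  49^128 ≡ 1² = 1 ≡ 1 (mod 50)
181 = 128 + 32 + 16 + 4 + 1, so 49^181 = 49^128 × 49^32 × 49^16 × 49^4 × 49^1 ≡ 1 × 1 × 1 × 1 × 49 (mod 50)
Multiplying step by step:
  1 × 1 = 1 ≡ 1 (mod 50)
  1 × 1 = 1 ≡ 1 (mod 50)
  1 × 1 = 1 ≡ 1 (mod 50)
  1 × 49 = 49 ≡ 49 (mod 50)
Result: 49^181 ≡ 49 (mod 50)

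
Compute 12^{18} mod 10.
4

Using successive squaring:
Binary expansion of 18: 10010
Powers of 12 mod 10 (each is the square of the previous):
  12^1 ≡ 2 (mod 10)
  12^2 ≡ 2² = 4 ≡ 4 (mod 10)
  12^4 ≡ 4² = 16 ≡ 6 (mod 10)
  12^8 ≡ 6² = 36 ≡ 6 (mod 10)
  12^16 ≡ 6² = 36 ≡ 6 (mod 10)
18 = 16 + 2, so 12^18 = 12^16 × 12^2 ≡ 6 × 4 (mod 10)
Multiplying step by step:
  6 × 4 = 24 ≡ 4 (mod 10)
Result: 12^18 ≡ 4 (mod 10)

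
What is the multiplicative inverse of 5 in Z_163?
5^(-1) ≡ 98 (mod 163). Verification: 5 × 98 = 490 ≡ 1 (mod 163)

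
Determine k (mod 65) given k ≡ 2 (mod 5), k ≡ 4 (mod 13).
17

Using the Chinese Remainder Theorem:
M = product of moduli = 65
For equation 1: M_1 = 13, 13 ≡ 3 (mod 5), inverse of 13 mod 5 is 2 (check: 3 × 2 = 6 ≡ 1 (mod 5))
For equation 2: M_2 = 5, 5 ≡ 5 (mod 13), inverse of 5 mod 13 is 8 (check: 5 × 8 = 40 ≡ 1 (mod 13))
Combine: k ≡ Σ r_i×M_i×(M_i⁻¹ mod m_i) = 2×13×2 + 4×5×8 = 52 + 160 = 212
212 mod 65 = 17
k ≡ 17 (mod 65)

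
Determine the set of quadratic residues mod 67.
QRs mod 67: {1, 4, 6, 9, 10, 14, 15, 16, 17, 19, 21, 22, 23, 24, 25, 26, 29, 33, 35, 36, 37, 39, 40, 47, 49, 54, 55, 56, 59, 60, 62, 64, 65}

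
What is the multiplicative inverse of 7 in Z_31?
7^(-1) ≡ 9 (mod 31). Verification: 7 × 9 = 63 ≡ 1 (mod 31)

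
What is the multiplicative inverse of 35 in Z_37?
18

Using Extended Euclidean Algorithm:
gcd(35, 37) = 1
Bezout coefficients: 35 × 18 + 37 × -17 = 1
So 35 × 18 ≡ 1 (mod 37)
The inverse is 18 mod 37 = 18
Verification: 35 × 18 = 630 = 17 × 37 + 1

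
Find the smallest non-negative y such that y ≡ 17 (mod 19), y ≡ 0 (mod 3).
36

Using the Chinese Remainder Theorem:
M = product of moduli = 57
For equation 1: M_1 = 3, 3 ≡ 3 (mod 19), inverse of 3 mod 19 is 13 (check: 3 × 13 = 39 ≡ 1 (mod 19))
For equation 2: M_2 = 19, 19 ≡ 1 (mod 3), inverse of 19 mod 3 is 1 (check: 1 × 1 = 1 ≡ 1 (mod 3))
Combine: y ≡ Σ r_i×M_i×(M_i⁻¹ mod m_i) = 17×3×13 + 0×19×1 = 663 + 0 = 663
663 mod 57 = 36
y ≡ 36 (mod 57)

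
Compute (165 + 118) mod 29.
22

(165 + 118) = 283
283 mod 29 = 22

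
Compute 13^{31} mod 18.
13

Using successive squaring:
Binary expansion of 31: 11111
Powers of 13 mod 18 (each is the square of the previous):
  13^1 ≡ 13 (mod 18)
  13^2 ≡ 13² = 169 ≡ 7 (mod 18)
  13^4 ≡ 7² = 49 ≡ 13 (mod 18)
  13^8 ≡ 13² = 169 ≡ 7 (mod 18)
  13^16 ≡ 7² = 49 ≡ 13 (mod 18)
31 = 16 + 8 + 4 + 2 + 1, so 13^31 = 13^16 × 13^8 × 13^4 × 13^2 × 13^1 ≡ 13 × 7 × 13 × 7 × 13 (mod 18)
Multiplying step by step:
  13 × 7 = 91 ≡ 1 (mod 18)
  1 × 13 = 13 ≡ 13 (mod 18)
  13 × 7 = 91 ≡ 1 (mod 18)
  1 × 13 = 13 ≡ 13 (mod 18)
Result: 13^31 ≡ 13 (mod 18)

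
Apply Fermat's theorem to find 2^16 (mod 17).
By Fermat's Little Theorem, 2^{16} ≡ 1 (mod 17) since 17 is prime and gcd(2, 17) = 1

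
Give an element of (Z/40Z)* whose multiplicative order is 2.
9 has order 2 mod 40 since 9^{2} ≡ 1 (mod 40) and no smaller power works.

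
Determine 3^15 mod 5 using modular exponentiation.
Using Fermat: 3^{4} ≡ 1 (mod 5). 15 ≡ 3 (mod 4). So 3^{15} ≡ 3^{3} ≡ 2 (mod 5)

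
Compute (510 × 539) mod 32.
10

(510 × 539) = 274890
274890 mod 32 = 10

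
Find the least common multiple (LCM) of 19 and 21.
399

First find GCD(19, 21) using the Euclidean algorithm:
19 = 0 × 21 + 19
21 = 1 × 19 + 2
19 = 9 × 2 + 1
2 = 2 × 1 + 0
GCD(19, 21) = 1

LCM formula: LCM(a, b) = (a × b) / GCD(a, b)
LCM(19, 21) = (19 × 21) / 1
LCM(19, 21) = 399 / 1
LCM(19, 21) = 399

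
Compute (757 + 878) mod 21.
18

(757 + 878) = 1635
1635 mod 21 = 18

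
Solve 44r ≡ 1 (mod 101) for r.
44^(-1) ≡ 62 (mod 101). Verification: 44 × 62 = 2728 ≡ 1 (mod 101)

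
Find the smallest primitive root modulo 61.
2

A primitive root g modulo p has order p-1 = 60
Prime divisors of 60: [2, 3, 5]
g is a primitive root iff g^(60/q) ≢ 1 (mod 61) for each prime divisor q
Testing small values:
  g = 2: 2^30 ≡ 60, 2^20 ≡ 47, 2^12 ≡ 9 (mod 61) → none is 1, primitive root!
The smallest primitive root is 2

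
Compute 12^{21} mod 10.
2

Using successive squaring:
Binary expansion of 21: 10101
Powers of 12 mod 10 (each is the square of the previous):
  12^1 ≡ 2 (mod 10)
  12^2 ≡ 2² = 4 ≡ 4 (mod 10)
  12^4 ≡ 4² = 16 ≡ 6 (mod 10)
  12^8 ≡ 6² = 36 ≡ 6 (mod 10)
  12^16 ≡ 6² = 36 ≡ 6 (mod 10)
21 = 16 + 4 + 1, so 12^21 = 12^16 × 12^4 × 12^1 ≡ 6 × 6 × 2 (mod 10)
Multiplying step by step:
  6 × 6 = 36 ≡ 6 (mod 10)
  6 × 2 = 12 ≡ 2 (mod 10)
Result: 12^21 ≡ 2 (mod 10)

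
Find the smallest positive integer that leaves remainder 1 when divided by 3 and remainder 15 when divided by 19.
M = 3 × 19 = 57. M₁ = 19, y₁ ≡ 1 (mod 3). M₂ = 3, y₂ ≡ 13 (mod 19). r = 1×19×1 + 15×3×13 ≡ 34 (mod 57). The smallest positive such number is 34.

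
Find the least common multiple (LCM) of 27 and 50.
1350

First find GCD(27, 50) using the Euclidean algorithm:
27 = 0 × 50 + 27
50 = 1 × 27 + 23
27 = 1 × 23 + 4
23 = 5 × 4 + 3
4 = 1 × 3 + 1
3 = 3 × 1 + 0
GCD(27, 50) = 1

LCM formula: LCM(a, b) = (a × b) / GCD(a, b)
LCM(27, 50) = (27 × 50) / 1
LCM(27, 50) = 1350 / 1
LCM(27, 50) = 1350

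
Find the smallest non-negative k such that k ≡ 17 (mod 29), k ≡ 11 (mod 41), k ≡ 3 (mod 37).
19650

Using the Chinese Remainder Theorem:
M = product of moduli = 43993
For equation 1: M_1 = 1517, 1517 ≡ 9 (mod 29), inverse of 1517 mod 29 is 13 (check: 9 × 13 = 117 ≡ 1 (mod 29))
For equation 2: M_2 = 1073, 1073 ≡ 7 (mod 41), inverse of 1073 mod 41 is 6 (check: 7 × 6 = 42 ≡ 1 (mod 41))
For equation 3: M_3 = 1189, 1189 ≡ 5 (mod 37), inverse of 1189 mod 37 is 15 (check: 5 × 15 = 75 ≡ 1 (mod 37))
Combine: k ≡ Σ r_i×M_i×(M_i⁻¹ mod m_i) = 17×1517×13 + 11×1073×6 + 3×1189×15 = 335257 + 70818 + 53505 = 459580
459580 mod 43993 = 19650
k ≡ 19650 (mod 43993)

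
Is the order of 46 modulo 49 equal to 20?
No, the actual order is 21, not 20.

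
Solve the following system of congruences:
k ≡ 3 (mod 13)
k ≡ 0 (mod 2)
16

Using the Chinese Remainder Theorem:
M = product of moduli = 26
For equation 1: M_1 = 2, 2 ≡ 2 (mod 13), inverse of 2 mod 13 is 7 (check: 2 × 7 = 14 ≡ 1 (mod 13))
For equation 2: M_2 = 13, 13 ≡ 1 (mod 2), inverse of 13 mod 2 is 1 (check: 1 × 1 = 1 ≡ 1 (mod 2))
Combine: k ≡ Σ r_i×M_i×(M_i⁻¹ mod m_i) = 3×2×7 + 0×13×1 = 42 + 0 = 42
42 mod 26 = 16
k ≡ 16 (mod 26)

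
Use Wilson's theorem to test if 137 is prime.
(136)! mod 137 = 136. Since 136 ≡ -1 (mod 137), 137 is prime.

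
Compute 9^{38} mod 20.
1

Using successive squaring:
Binary expansion of 38: 100110
Powers of 9 mod 20 (each is the square of the previous):
  9^1 ≡ 9 (mod 20)
  9^2 ≡ 9² = 81 ≡ 1 (mod 20)
  9^4 ≡ 1² = 1 ≡ 1 (mod 20)
  9^8 ≡ 1² = 1 ≡ 1 (mod 20)
  9^16 ≡ 1² = 1 ≡ 1 (mod 20)
  9^32 ≡ 1² = 1 ≡ 1 (mod 20)
38 = 32 + 4 + 2, so 9^38 = 9^32 × 9^4 × 9^2 ≡ 1 × 1 × 1 (mod 20)
Multiplying step by step:
  1 × 1 = 1 ≡ 1 (mod 20)
  1 × 1 = 1 ≡ 1 (mod 20)
Result: 9^38 ≡ 1 (mod 20)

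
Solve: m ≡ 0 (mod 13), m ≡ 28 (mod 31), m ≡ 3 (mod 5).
M = 13 × 31 × 5 = 2015. M₁ = 155, y₁ ≡ 12 (mod 13). M₂ = 65, y₂ ≡ 21 (mod 31). M₃ = 403, y₃ ≡ 2 (mod 5). m = 0×155×12 + 28×65×21 + 3×403×2 ≡ 338 (mod 2015)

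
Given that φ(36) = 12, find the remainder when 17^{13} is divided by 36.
By Euler: 17^{12} ≡ 1 (mod 36) since gcd(17, 36) = 1. 13 = 1×12 + 1. So 17^{13} ≡ 17^{1} ≡ 17 (mod 36)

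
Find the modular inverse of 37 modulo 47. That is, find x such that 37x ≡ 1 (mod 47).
14

Using Extended Euclidean Algorithm:
gcd(37, 47) = 1
Bezout coefficients: 37 × 14 + 47 × -11 = 1
So 37 × 14 ≡ 1 (mod 47)
The inverse is 14 mod 47 = 14
Verification: 37 × 14 = 518 = 11 × 47 + 1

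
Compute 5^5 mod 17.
5 = 4 + 1 (binary 101). Repeated squaring mod 17: 5^1 ≡ 5; 5^2 ≡ 5² = 25 ≡ 8; 5^4 ≡ 8² = 64 ≡ 13. Multiply: 5^5 = 5^4 × 5^1 ≡ 13 × 5 (mod 17): 13 × 5 = 65 ≡ 14. So 5^5 ≡ 14 (mod 17).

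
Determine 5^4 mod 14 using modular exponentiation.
4 = 4 (binary 100). Repeated squaring mod 14: 5^1 ≡ 5; 5^2 ≡ 5² = 25 ≡ 11; 5^4 ≡ 11² = 121 ≡ 9. So 5^4 ≡ 9 (mod 14).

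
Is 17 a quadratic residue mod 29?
By Euler's criterion: 17^{14} ≡ 28 (mod 29). Since this equals -1 (≡ 28), 17 is not a QR.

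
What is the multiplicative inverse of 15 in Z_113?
98

Using Extended Euclidean Algorithm:
gcd(15, 113) = 1
Bezout coefficients: 15 × -15 + 113 × 2 = 1
So 15 × -15 ≡ 1 (mod 113)
The inverse is -15 mod 113 = 98
Verification: 15 × 98 = 1470 = 13 × 113 + 1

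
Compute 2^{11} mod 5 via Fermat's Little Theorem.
3

By Fermat's Little Theorem, a^(p-1) ≡ 1 (mod p) for prime p and gcd(a, p) = 1
Here p = 5, so 2^4 ≡ 1 (mod 5)
We can reduce the exponent: 11 mod 4 = 3
So 2^11 ≡ 2^3 (mod 5)
Computing: 2^3 mod 5 = 3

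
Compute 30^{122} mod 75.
0

Using successive squaring:
Binary expansion of 122: 1111010
Powers of 30 mod 75 (each is the square of the previous):
  30^1 ≡ 30 (mod 75)
  30^2 ≡ 30² = 900 ≡ 0 (mod 75)
  30^4 ≡ 0² = 0 ≡ 0 (mod 75)
  30^8 ≡ 0² = 0 ≡ 0 (mod 75)
  30^16 ≡ 0² = 0 ≡ 0 (mod 75)
  30^32 ≡ 0² = 0 ≡ 0 (mod 75)
  30^64 ≡ 0² = 0 ≡ 0 (mod 75)
122 = 64 + 32 + 16 + 8 + 2, so 30^122 = 30^64 × 30^32 × 30^16 × 30^8 × 30^2 ≡ 0 × 0 × 0 × 0 × 0 (mod 75)
Multiplying step by step:
  0 × 0 = 0 ≡ 0 (mod 75)
  0 × 0 = 0 ≡ 0 (mod 75)
  0 × 0 = 0 ≡ 0 (mod 75)
  0 × 0 = 0 ≡ 0 (mod 75)
Result: 30^122 ≡ 0 (mod 75)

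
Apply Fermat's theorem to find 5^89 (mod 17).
By Fermat: 5^{16} ≡ 1 (mod 17). 89 = 5×16 + 9. So 5^{89} ≡ 5^{9} ≡ 12 (mod 17)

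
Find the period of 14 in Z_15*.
Powers of 14 mod 15: 14^1≡14, 14^2≡1. Order = 2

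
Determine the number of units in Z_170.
64

Prime factorization: 170 = 2 × 5 × 17
Using the formula φ(n) = n × Π(1 - 1/p) for each prime factor p:
φ(170) = 170 × (1 - 1/2) × (1 - 1/5) × (1 - 1/17)
φ(170) = 64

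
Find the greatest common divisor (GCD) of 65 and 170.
5

Using the Euclidean algorithm:
65 = 0 × 170 + 65
170 = 2 × 65 + 40
65 = 1 × 40 + 25
40 = 1 × 25 + 15
25 = 1 × 15 + 10
15 = 1 × 10 + 5
10 = 2 × 5 + 0

GCD(65, 170) = 5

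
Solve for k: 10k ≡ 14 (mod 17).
15

Since gcd(10, 17) = 1 divides 14, a solution exists.
Multiply both sides by the inverse of 10 mod 17:
  10^(-1) mod 17 = 12
  x ≡ 12 × 14 ≡ 168 ≡ 15 (mod 17)
Verification: 10 × 15 = 150 = 8 × 17 + 14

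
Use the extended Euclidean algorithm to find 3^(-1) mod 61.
Extended GCD: 3(-20) + 61(1) = 1. So 3^(-1) ≡ 41 ≡ 41 (mod 61). Verify: 3 × 41 = 123 ≡ 1 (mod 61)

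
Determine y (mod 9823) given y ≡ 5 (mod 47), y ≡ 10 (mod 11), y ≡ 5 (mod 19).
7149

Using the Chinese Remainder Theorem:
M = product of moduli = 9823
For equation 1: M_1 = 209, 209 ≡ 21 (mod 47), inverse of 209 mod 47 is 9 (check: 21 × 9 = 189 ≡ 1 (mod 47))
For equation 2: M_2 = 893, 893 ≡ 2 (mod 11), inverse of 893 mod 11 is 6 (check: 2 × 6 = 12 ≡ 1 (mod 11))
For equation 3: M_3 = 517, 517 ≡ 4 (mod 19), inverse of 517 mod 19 is 5 (check: 4 × 5 = 20 ≡ 1 (mod 19))
Combine: y ≡ Σ r_i×M_i×(M_i⁻¹ mod m_i) = 5×209×9 + 10×893×6 + 5×517×5 = 9405 + 53580 + 12925 = 75910
75910 mod 9823 = 7149
y ≡ 7149 (mod 9823)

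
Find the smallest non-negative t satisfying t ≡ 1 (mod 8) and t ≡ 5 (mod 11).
M = 8 × 11 = 88. M₁ = 11, y₁ ≡ 3 (mod 8). M₂ = 8, y₂ ≡ 7 (mod 11). t = 1×11×3 + 5×8×7 ≡ 49 (mod 88)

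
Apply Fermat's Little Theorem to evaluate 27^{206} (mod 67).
9

By Fermat's Little Theorem, a^(p-1) ≡ 1 (mod p) for prime p and gcd(a, p) = 1
Here p = 67, so 27^66 ≡ 1 (mod 67)
We can reduce the exponent: 206 mod 66 = 8
So 27^206 ≡ 27^8 (mod 67)
Computing: 27^8 mod 67 = 9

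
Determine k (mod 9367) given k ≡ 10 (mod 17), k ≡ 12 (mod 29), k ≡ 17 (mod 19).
1404

Using the Chinese Remainder Theorem:
M = product of moduli = 9367
For equation 1: M_1 = 551, 551 ≡ 7 (mod 17), inverse of 551 mod 17 is 5 (check: 7 × 5 = 35 ≡ 1 (mod 17))
For equation 2: M_2 = 323, 323 ≡ 4 (mod 29), inverse of 323 mod 29 is 22 (check: 4 × 22 = 88 ≡ 1 (mod 29))
For equation 3: M_3 = 493, 493 ≡ 18 (mod 19), inverse of 493 mod 19 is 18 (check: 18 × 18 = 324 ≡ 1 (mod 19))
Combine: k ≡ Σ r_i×M_i×(M_i⁻¹ mod m_i) = 10×551×5 + 12×323×22 + 17×493×18 = 27550 + 85272 + 150858 = 263680
263680 mod 9367 = 1404
k ≡ 1404 (mod 9367)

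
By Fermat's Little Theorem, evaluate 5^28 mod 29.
By Fermat's Little Theorem, 5^{28} ≡ 1 (mod 29) since 29 is prime and gcd(5, 29) = 1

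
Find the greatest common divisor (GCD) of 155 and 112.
1

Using the Euclidean algorithm:
155 = 1 × 112 + 43
112 = 2 × 43 + 26
43 = 1 × 26 + 17
26 = 1 × 17 + 9
17 = 1 × 9 + 8
9 = 1 × 8 + 1
8 = 8 × 1 + 0

GCD(155, 112) = 1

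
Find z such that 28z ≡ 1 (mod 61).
28^(-1) ≡ 24 (mod 61). Verification: 28 × 24 = 672 ≡ 1 (mod 61)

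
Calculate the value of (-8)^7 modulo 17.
(-8) ≡ 9 (mod 17). 7 = 4 + 2 + 1 (binary 111). Repeated squaring mod 17: 9^1 ≡ 9; 9^2 ≡ 9² = 81 ≡ 13; 9^4 ≡ 13² = 169 ≡ 16. Multiply: (-8)^7 ≡ 9^4 × 9^2 × 9^1 ≡ 16 × 13 × 9 (mod 17): 16 × 13 = 208 ≡ 4; 4 × 9 = 36 ≡ 2. So (-8)^7 ≡ 2 (mod 17).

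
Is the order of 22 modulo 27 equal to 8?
No, the actual order is 9, not 8.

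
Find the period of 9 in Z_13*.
Powers of 9 mod 13: 9^1≡9, 9^2≡3, 9^3≡1. Order = 3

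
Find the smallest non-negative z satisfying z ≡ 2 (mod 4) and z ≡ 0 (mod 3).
M = 4 × 3 = 12. M₁ = 3, y₁ ≡ 3 (mod 4). M₂ = 4, y₂ ≡ 1 (mod 3). z = 2×3×3 + 0×4×1 ≡ 6 (mod 12)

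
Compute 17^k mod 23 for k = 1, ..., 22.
g^1, g^2, ..., g^{22} mod 23: {17, 13, 14, 8, 21, 12, 20, 18, 7, 4, 22, 6, 10, 9, 15, 2, 11, 3, 5, 16, 19, 1}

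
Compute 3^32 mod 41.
Using repeated squaring. 32 = 32 (binary 100000). Repeated squaring mod 41: 3^1 ≡ 3; 3^2 ≡ 3² = 9 ≡ 9; 3^4 ≡ 9² = 81 ≡ 40; 3^8 ≡ 40² = 1600 ≡ 1; 3^16 ≡ 1² = 1 ≡ 1; 3^32 ≡ 1² = 1 ≡ 1. So 3^32 ≡ 1 (mod 41).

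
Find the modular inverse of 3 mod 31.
3^(-1) ≡ 21 (mod 31). Verification: 3 × 21 = 63 ≡ 1 (mod 31)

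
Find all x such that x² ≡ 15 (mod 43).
The square roots of 15 mod 43 are 31 and 12. Verify: 31² = 961 ≡ 15 (mod 43)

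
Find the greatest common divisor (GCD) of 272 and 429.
1

Using the Euclidean algorithm:
272 = 0 × 429 + 272
429 = 1 × 272 + 157
272 = 1 × 157 + 115
157 = 1 × 115 + 42
115 = 2 × 42 + 31
42 = 1 × 31 + 11
31 = 2 × 11 + 9
11 = 1 × 9 + 2
9 = 4 × 2 + 1
2 = 2 × 1 + 0

GCD(272, 429) = 1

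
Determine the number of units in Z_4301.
3520

Prime factorization: 4301 = 11 × 17 × 23
Using the formula φ(n) = n × Π(1 - 1/p) for each prime factor p:
φ(4301) = 4301 × (1 - 1/11) × (1 - 1/17) × (1 - 1/23)
φ(4301) = 3520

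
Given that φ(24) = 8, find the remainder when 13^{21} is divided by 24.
By Euler: 13^{8} ≡ 1 (mod 24) since gcd(13, 24) = 1. 21 = 2×8 + 5. So 13^{21} ≡ 13^{5} ≡ 13 (mod 24)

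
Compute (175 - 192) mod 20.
3

(175 - 192) = -17
-17 mod 20 = 3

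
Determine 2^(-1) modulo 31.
2^(-1) ≡ 16 (mod 31). Verification: 2 × 16 = 32 ≡ 1 (mod 31)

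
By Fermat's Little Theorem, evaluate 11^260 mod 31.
By Fermat: 11^{30} ≡ 1 (mod 31). 260 = 8×30 + 20. So 11^{260} ≡ 11^{20} ≡ 25 (mod 31)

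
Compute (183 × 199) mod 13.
4

(183 × 199) = 36417
36417 mod 13 = 4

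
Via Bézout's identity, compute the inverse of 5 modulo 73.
Extended GCD: 5(-29) + 73(2) = 1. So 5^(-1) ≡ 44 ≡ 44 (mod 73). Verify: 5 × 44 = 220 ≡ 1 (mod 73)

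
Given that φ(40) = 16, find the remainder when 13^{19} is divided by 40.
By Euler: 13^{16} ≡ 1 (mod 40) since gcd(13, 40) = 1. 19 = 1×16 + 3. So 13^{19} ≡ 13^{3} ≡ 37 (mod 40)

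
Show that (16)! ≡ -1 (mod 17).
(16)! mod 17 = 16. Since this equals -1 (mod 17), Wilson confirms 17 is prime.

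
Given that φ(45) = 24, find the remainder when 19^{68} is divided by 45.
By Euler: 19^{24} ≡ 1 (mod 45) since gcd(19, 45) = 1. 68 = 2×24 + 20. So 19^{68} ≡ 19^{20} ≡ 1 (mod 45)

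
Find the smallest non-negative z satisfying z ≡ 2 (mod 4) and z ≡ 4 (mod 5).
M = 4 × 5 = 20. M₁ = 5, y₁ ≡ 1 (mod 4). M₂ = 4, y₂ ≡ 4 (mod 5). z = 2×5×1 + 4×4×4 ≡ 14 (mod 20)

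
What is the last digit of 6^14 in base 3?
Using repeated squaring. 6 ≡ 0 (mod 3). 14 = 8 + 4 + 2 (binary 1110). Repeated squaring mod 3: 0^1 ≡ 0; 0^2 ≡ 0² = 0 ≡ 0; 0^4 ≡ 0² = 0 ≡ 0; 0^8 ≡ 0² = 0 ≡ 0. Multiply: 6^14 ≡ 0^8 × 0^4 × 0^2 ≡ 0 × 0 × 0 (mod 3): 0 × 0 = 0 ≡ 0; 0 × 0 = 0 ≡ 0. So 6^14 ≡ 0 (mod 3).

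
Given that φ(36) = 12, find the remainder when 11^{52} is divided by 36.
By Euler: 11^{12} ≡ 1 (mod 36) since gcd(11, 36) = 1. 52 = 4×12 + 4. So 11^{52} ≡ 11^{4} ≡ 25 (mod 36)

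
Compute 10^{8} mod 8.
0

Using successive squaring:
Binary expansion of 8: 1000
Powers of 10 mod 8 (each is the square of the previous):
  10^1 ≡ 2 (mod 8)
  10^2 ≡ 2² = 4 ≡ 4 (mod 8)
  10^4 ≡ 4² = 16 ≡ 0 (mod 8)
  10^8 ≡ 0² = 0 ≡ 0 (mod 8)
8 is a power of 2, so 10^8 is the last square: ≡ 0 (mod 8)
Result: 10^8 ≡ 0 (mod 8)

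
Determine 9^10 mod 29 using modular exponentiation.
10 = 8 + 2 (binary 1010). Repeated squaring mod 29: 9^1 ≡ 9; 9^2 ≡ 9² = 81 ≡ 23; 9^4 ≡ 23² = 529 ≡ 7; 9^8 ≡ 7² = 49 ≡ 20. Multiply: 9^10 = 9^8 × 9^2 ≡ 20 × 23 (mod 29): 20 × 23 = 460 ≡ 25. So 9^10 ≡ 25 (mod 29).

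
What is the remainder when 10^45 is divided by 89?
Using repeated squaring. 45 = 32 + 8 + 4 + 1 (binary 101101). Repeated squaring mod 89: 10^1 ≡ 10; 10^2 ≡ 10² = 100 ≡ 11; 10^4 ≡ 11² = 121 ≡ 32; 10^8 ≡ 32² = 1024 ≡ 45; 10^16 ≡ 45² = 2025 ≡ 67; 10^32 ≡ 67² = 4489 ≡ 39. Multiply: 10^45 = 10^32 × 10^8 × 10^4 × 10^1 ≡ 39 × 45 × 32 × 10 (mod 89): 39 × 45 = 1755 ≡ 64; 64 × 32 = 2048 ≡ 1; 1 × 10 = 10 ≡ 10. So 10^45 ≡ 10 (mod 89).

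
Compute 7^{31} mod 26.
19

Using successive squaring:
Binary expansion of 31: 11111
Powers of 7 mod 26 (each is the square of the previous):
  7^1 ≡ 7 (mod 26)
  7^2 ≡ 7² = 49 ≡ 23 (mod 26)
  7^4 ≡ 23² = 529 ≡ 9 (mod 26)
  7^8 ≡ 9² = 81 ≡ 3 (mod 26)
  7^16 ≡ 3² = 9 ≡ 9 (mod 26)
31 = 16 + 8 + 4 + 2 + 1, so 7^31 = 7^16 × 7^8 × 7^4 × 7^2 × 7^1 ≡ 9 × 3 × 9 × 23 × 7 (mod 26)
Multiplying step by step:
  9 × 3 = 27 ≡ 1 (mod 26)
  1 × 9 = 9 ≡ 9 (mod 26)
  9 × 23 = 207 ≡ 25 (mod 26)
  25 × 7 = 175 ≡ 19 (mod 26)
Result: 7^31 ≡ 19 (mod 26)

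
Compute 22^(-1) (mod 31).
22^(-1) ≡ 24 (mod 31). Verification: 22 × 24 = 528 ≡ 1 (mod 31)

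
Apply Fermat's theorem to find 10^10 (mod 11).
By Fermat's Little Theorem, 10^{10} ≡ 1 (mod 11) since 11 is prime and gcd(10, 11) = 1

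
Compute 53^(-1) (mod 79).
3

Using Extended Euclidean Algorithm:
gcd(53, 79) = 1
Bezout coefficients: 53 × 3 + 79 × -2 = 1
So 53 × 3 ≡ 1 (mod 79)
The inverse is 3 mod 79 = 3
Verification: 53 × 3 = 159 = 2 × 79 + 1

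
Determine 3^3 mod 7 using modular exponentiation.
3 = 2 + 1 (binary 11). Repeated squaring mod 7: 3^1 ≡ 3; 3^2 ≡ 3² = 9 ≡ 2. Multiply: 3^3 = 3^2 × 3^1 ≡ 2 × 3 (mod 7): 2 × 3 = 6 ≡ 6. So 3^3 ≡ 6 (mod 7).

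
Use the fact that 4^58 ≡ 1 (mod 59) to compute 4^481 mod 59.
By Fermat: 4^{58} ≡ 1 (mod 59). 481 = 8×58 + 17. So 4^{481} ≡ 4^{17} ≡ 27 (mod 59)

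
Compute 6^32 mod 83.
Using repeated squaring. 32 = 32 (binary 100000). Repeated squaring mod 83: 6^1 ≡ 6; 6^2 ≡ 6² = 36 ≡ 36; 6^4 ≡ 36² = 1296 ≡ 51; 6^8 ≡ 51² = 2601 ≡ 28; 6^16 ≡ 28² = 784 ≡ 37; 6^32 ≡ 37² = 1369 ≡ 41. So 6^32 ≡ 41 (mod 83).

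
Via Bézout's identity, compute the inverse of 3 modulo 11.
Extended GCD: 3(4) + 11(-1) = 1. So 3^(-1) ≡ 4 ≡ 4 (mod 11). Verify: 3 × 4 = 12 ≡ 1 (mod 11)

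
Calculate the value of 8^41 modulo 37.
Using Fermat: 8^{36} ≡ 1 (mod 37). 41 ≡ 5 (mod 36). So 8^{41} ≡ 8^{5} ≡ 23 (mod 37)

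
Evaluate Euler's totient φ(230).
88

Prime factorization: 230 = 2 × 5 × 23
Using the formula φ(n) = n × Π(1 - 1/p) for each prime factor p:
φ(230) = 230 × (1 - 1/2) × (1 - 1/5) × (1 - 1/23)
φ(230) = 88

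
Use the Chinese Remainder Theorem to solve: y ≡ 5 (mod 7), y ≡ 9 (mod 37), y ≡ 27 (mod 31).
3561

Using the Chinese Remainder Theorem:
M = product of moduli = 8029
For equation 1: M_1 = 1147, 1147 ≡ 6 (mod 7), inverse of 1147 mod 7 is 6 (check: 6 × 6 = 36 ≡ 1 (mod 7))
For equation 2: M_2 = 217, 217 ≡ 32 (mod 37), inverse of 217 mod 37 is 22 (check: 32 × 22 = 704 ≡ 1 (mod 37))
For equation 3: M_3 = 259, 259 ≡ 11 (mod 31), inverse of 259 mod 31 is 17 (check: 11 × 17 = 187 ≡ 1 (mod 31))
Combine: y ≡ Σ r_i×M_i×(M_i⁻¹ mod m_i) = 5×1147×6 + 9×217×22 + 27×259×17 = 34410 + 42966 + 118881 = 196257
196257 mod 8029 = 3561
y ≡ 3561 (mod 8029)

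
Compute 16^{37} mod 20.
16

Using successive squaring:
Binary expansion of 37: 100101
Powers of 16 mod 20 (each is the square of the previous):
  16^1 ≡ 16 (mod 20)
  16^2 ≡ 16² = 256 ≡ 16 (mod 20)
  16^4 ≡ 16² = 256 ≡ 16 (mod 20)
  16^8 ≡ 16² = 256 ≡ 16 (mod 20)
  16^16 ≡ 16² = 256 ≡ 16 (mod 20)
  16^32 ≡ 16² = 256 ≡ 16 (mod 20)
37 = 32 + 4 + 1, so 16^37 = 16^32 × 16^4 × 16^1 ≡ 16 × 16 × 16 (mod 20)
Multiplying step by step:
  16 × 16 = 256 ≡ 16 (mod 20)
  16 × 16 = 256 ≡ 16 (mod 20)
Result: 16^37 ≡ 16 (mod 20)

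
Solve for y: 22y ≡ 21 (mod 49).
21

Since gcd(22, 49) = 1 divides 21, a solution exists.
Multiply both sides by the inverse of 22 mod 49:
  22^(-1) mod 49 = 29
  x ≡ 29 × 21 ≡ 609 ≡ 21 (mod 49)
Verification: 22 × 21 = 462 = 9 × 49 + 21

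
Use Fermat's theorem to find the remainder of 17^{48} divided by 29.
1

By Fermat's Little Theorem, a^(p-1) ≡ 1 (mod p) for prime p and gcd(a, p) = 1
Here p = 29, so 17^28 ≡ 1 (mod 29)
We can reduce the exponent: 48 mod 28 = 20
So 17^48 ≡ 17^20 (mod 29)
Computing: 17^20 mod 29 = 1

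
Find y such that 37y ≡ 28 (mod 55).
29

Since gcd(37, 55) = 1 divides 28, a solution exists.
Multiply both sides by the inverse of 37 mod 55:
  37^(-1) mod 55 = 3
  x ≡ 3 × 28 ≡ 84 ≡ 29 (mod 55)
Verification: 37 × 29 = 1073 = 19 × 55 + 28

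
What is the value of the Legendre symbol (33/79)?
(33/79) = 33^{39} mod 79 = -1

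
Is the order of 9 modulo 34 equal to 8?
Yes, ord_34(9) = 8.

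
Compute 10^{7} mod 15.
10

Using successive squaring:
Binary expansion of 7: 111
Powers of 10 mod 15 (each is the square of the previous):
  10^1 ≡ 10 (mod 15)
  10^2 ≡ 10² = 100 ≡ 10 (mod 15)
  10^4 ≡ 10² = 100 ≡ 10 (mod 15)
7 = 4 + 2 + 1, so 10^7 = 10^4 × 10^2 × 10^1 ≡ 10 × 10 × 10 (mod 15)
Multiplying step by step:
  10 × 10 = 100 ≡ 10 (mod 15)
  10 × 10 = 100 ≡ 10 (mod 15)
Result: 10^7 ≡ 10 (mod 15)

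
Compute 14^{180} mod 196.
0

Using successive squaring:
Binary expansion of 180: 10110100
Powers of 14 mod 196 (each is the square of the previous):
  14^1 ≡ 14 (mod 196)
  14^2 ≡ 14² = 196 ≡ 0 (mod 196)
  14^4 ≡ 0² = 0 ≡ 0 (mod 196)
  14^8 ≡ 0² = 0 ≡ 0 (mod 196)
  14^16 ≡ 0² = 0 ≡ 0 (mod 196)
  14^32 ≡ 0² = 0 ≡ 0 (mod 196)
  14^64 ≡ 0² = 0 ≡ 0 (mod 196)
  14^128 ≡ 0² = 0 ≡ 0 (mod 196)
180 = 128 + 32 + 16 + 4, so 14^180 = 14^128 × 14^32 × 14^16 × 14^4 ≡ 0 × 0 × 0 × 0 (mod 196)
Multiplying step by step:
  0 × 0 = 0 ≡ 0 (mod 196)
  0 × 0 = 0 ≡ 0 (mod 196)
  0 × 0 = 0 ≡ 0 (mod 196)
Result: 14^180 ≡ 0 (mod 196)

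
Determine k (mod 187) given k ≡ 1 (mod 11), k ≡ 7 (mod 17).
177

Using the Chinese Remainder Theorem:
M = product of moduli = 187
For equation 1: M_1 = 17, 17 ≡ 6 (mod 11), inverse of 17 mod 11 is 2 (check: 6 × 2 = 12 ≡ 1 (mod 11))
For equation 2: M_2 = 11, 11 ≡ 11 (mod 17), inverse of 11 mod 17 is 14 (check: 11 × 14 = 154 ≡ 1 (mod 17))
Combine: k ≡ Σ r_i×M_i×(M_i⁻¹ mod m_i) = 1×17×2 + 7×11×14 = 34 + 1078 = 1112
1112 mod 187 = 177
k ≡ 177 (mod 187)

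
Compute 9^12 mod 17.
Using repeated squaring. 12 = 8 + 4 (binary 1100). Repeated squaring mod 17: 9^1 ≡ 9; 9^2 ≡ 9² = 81 ≡ 13; 9^4 ≡ 13² = 169 ≡ 16; 9^8 ≡ 16² = 256 ≡ 1. Multiply: 9^12 = 9^8 × 9^4 ≡ 1 × 16 (mod 17): 1 × 16 = 16 ≡ 16. So 9^12 ≡ 16 (mod 17).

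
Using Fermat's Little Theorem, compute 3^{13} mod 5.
3

By Fermat's Little Theorem, a^(p-1) ≡ 1 (mod p) for prime p and gcd(a, p) = 1
Here p = 5, so 3^4 ≡ 1 (mod 5)
We can reduce the exponent: 13 mod 4 = 1
So 3^13 ≡ 3^1 (mod 5)
Computing: 3^1 mod 5 = 3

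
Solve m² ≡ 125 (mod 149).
The square roots of 125 mod 149 are 107 and 42. Verify: 107² = 11449 ≡ 125 (mod 149)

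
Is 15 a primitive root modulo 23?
Yes

To verify, check if 15^(22/q) ≢ 1 (mod 23) for each prime divisor q of 22
Divisors of 22 = 22: [1, 2, 11, 22]
  15^(22/2) = 15^11 ≡ 22 (mod 23)
  15^(22/11) = 15^2 ≡ 18 (mod 23)
Conclusion: 15 is a primitive root modulo 23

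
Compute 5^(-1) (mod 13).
5^(-1) ≡ 8 (mod 13). Verification: 5 × 8 = 40 ≡ 1 (mod 13)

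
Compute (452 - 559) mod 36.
1

(452 - 559) = -107
-107 mod 36 = 1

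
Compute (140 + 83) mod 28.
27

(140 + 83) = 223
223 mod 28 = 27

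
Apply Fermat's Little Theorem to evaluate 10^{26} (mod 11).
1

By Fermat's Little Theorem, a^(p-1) ≡ 1 (mod p) for prime p and gcd(a, p) = 1
Here p = 11, so 10^10 ≡ 1 (mod 11)
We can reduce the exponent: 26 mod 10 = 6
So 10^26 ≡ 10^6 (mod 11)
Computing: 10^6 mod 11 = 1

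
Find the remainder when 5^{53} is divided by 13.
By Fermat: 5^{12} ≡ 1 (mod 13). 53 = 4×12 + 5. So 5^{53} ≡ 5^{5} ≡ 5 (mod 13)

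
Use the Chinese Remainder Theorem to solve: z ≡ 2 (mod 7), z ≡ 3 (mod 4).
M = 7 × 4 = 28. M₁ = 4, y₁ ≡ 2 (mod 7). M₂ = 7, y₂ ≡ 3 (mod 4). z = 2×4×2 + 3×7×3 ≡ 23 (mod 28)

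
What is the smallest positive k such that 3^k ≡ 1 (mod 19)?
Powers of 3 mod 19: 3^1≡3, 3^2≡9, 3^3≡8, 3^4≡5, 3^5≡15, 3^6≡7, 3^7≡2, 3^8≡6, 3^9≡18, 3^10≡16, 3^11≡10, 3^12≡11, 3^13≡14, 3^14≡4, 3^15≡12, 3^16≡17, 3^17≡13, 3^18≡1. Order = 18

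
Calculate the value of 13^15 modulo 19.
Using repeated squaring. 15 = 8 + 4 + 2 + 1 (binary 1111). Repeated squaring mod 19: 13^1 ≡ 13; 13^2 ≡ 13² = 169 ≡ 17; 13^4 ≡ 17² = 289 ≡ 4; 13^8 ≡ 4² = 16 ≡ 16. Multiply: 13^15 = 13^8 × 13^4 × 13^2 × 13^1 ≡ 16 × 4 × 17 × 13 (mod 19): 16 × 4 = 64 ≡ 7; 7 × 17 = 119 ≡ 5; 5 × 13 = 65 ≡ 8. So 13^15 ≡ 8 (mod 19).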